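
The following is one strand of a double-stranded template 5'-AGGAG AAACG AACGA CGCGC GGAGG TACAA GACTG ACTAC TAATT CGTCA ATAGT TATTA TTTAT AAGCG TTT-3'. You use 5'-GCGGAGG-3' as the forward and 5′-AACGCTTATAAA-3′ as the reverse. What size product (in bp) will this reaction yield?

54 bp

Scanning the template, GCGGAGG occurs at positions 19–25; this primer anneals to the bottom strand there with its 3' end pointing downstream.
Reverse complement of the reverse primer: TTTATAAGCGTT. This occurs on the top strand at positions 61–72.
Product length = (reverse-primer end) − (forward-primer start) + 1 = 72 − 19 + 1 = 54 bp.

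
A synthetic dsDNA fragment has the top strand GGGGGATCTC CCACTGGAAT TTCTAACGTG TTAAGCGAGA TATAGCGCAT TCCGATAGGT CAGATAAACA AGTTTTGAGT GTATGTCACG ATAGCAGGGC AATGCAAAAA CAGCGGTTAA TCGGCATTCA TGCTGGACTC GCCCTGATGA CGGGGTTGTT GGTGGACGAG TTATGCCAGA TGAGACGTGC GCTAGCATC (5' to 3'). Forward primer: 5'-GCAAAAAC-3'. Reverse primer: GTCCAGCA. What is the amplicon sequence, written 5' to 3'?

5'-GCAAAAACAGCGGTTAATCGGCATTCATGCTGGAC-3'

Forward primer GCAAAAAC is found on the top strand at positions 104–111.
The reverse primer's reverse complement is TGCTGGAC, which matches the template at positions 131–138.
The product is the template from position 104 through 138 (35 bp).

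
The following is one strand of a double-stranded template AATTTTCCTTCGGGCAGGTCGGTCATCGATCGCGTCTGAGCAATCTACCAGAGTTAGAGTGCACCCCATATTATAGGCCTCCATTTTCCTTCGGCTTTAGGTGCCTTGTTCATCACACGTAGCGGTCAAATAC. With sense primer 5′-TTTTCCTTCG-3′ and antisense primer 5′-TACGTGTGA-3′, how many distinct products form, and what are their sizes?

Two products: 119 bp, 38 bp

The forward primer TTTTCCTTCG matches the top strand at positions 3–12, 84–93.
The reverse primer's reverse complement is TCACACGTA, matching at positions 113–121.
Each forward site pairs with the reverse site to give a product ending at position 121: sizes 119, 38 bp.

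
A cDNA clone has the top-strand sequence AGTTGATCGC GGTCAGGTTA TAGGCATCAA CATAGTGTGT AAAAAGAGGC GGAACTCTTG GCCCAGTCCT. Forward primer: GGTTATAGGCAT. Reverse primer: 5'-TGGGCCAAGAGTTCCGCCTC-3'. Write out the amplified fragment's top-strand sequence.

Forward primer GGTTATAGGCAT is found on the top strand at positions 16–27.
The reverse primer's reverse complement is GAGGCGGAACTCTTGGCCCA, which matches the template at positions 46–65.
The product is the template from position 16 through 65 (50 bp).

5'-GGTTATAGGCATCAACATAGTGTGTAAAAAGAGGCGGAACTCTTGGCCCA-3'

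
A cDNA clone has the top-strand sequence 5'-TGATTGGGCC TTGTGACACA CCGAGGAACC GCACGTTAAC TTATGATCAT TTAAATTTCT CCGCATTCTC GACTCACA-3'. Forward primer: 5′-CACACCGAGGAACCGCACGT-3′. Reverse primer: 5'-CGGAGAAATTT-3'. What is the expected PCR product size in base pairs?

47 bp

Scanning the template, CACACCGAGGAACCGCACGT occurs at positions 17–36; this primer anneals to the bottom strand there with its 3' end pointing downstream.
The reverse primer's reverse complement is AAATTTCTCCG, which matches the template at positions 53–63.
Amplicon spans positions 17–63: 47 bp.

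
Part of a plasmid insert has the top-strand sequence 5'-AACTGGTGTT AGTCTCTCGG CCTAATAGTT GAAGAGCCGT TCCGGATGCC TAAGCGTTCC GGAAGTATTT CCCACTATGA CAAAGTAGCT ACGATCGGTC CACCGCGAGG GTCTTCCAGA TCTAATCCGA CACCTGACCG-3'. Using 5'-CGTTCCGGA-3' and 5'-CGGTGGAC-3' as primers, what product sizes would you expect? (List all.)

The forward primer CGTTCCGGA matches the top strand at positions 38–46, 55–63.
The reverse primer's reverse complement is GTCCACCG, matching at positions 98–105.
Each forward site pairs with the reverse site to give a product ending at position 105: sizes 68, 51 bp.

68 bp, 51 bp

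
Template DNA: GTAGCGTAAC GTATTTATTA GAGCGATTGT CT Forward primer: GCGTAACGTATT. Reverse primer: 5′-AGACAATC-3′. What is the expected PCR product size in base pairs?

29 bp

Scanning the template, GCGTAACGTATT occurs at positions 4–15; this primer anneals to the bottom strand there with its 3' end pointing downstream.
Taking the reverse complement of AGACAATC gives GATTGTCT, found at positions 25–32 on the template; the primer anneals here to the top strand with its 3' end pointing upstream.
Amplicon spans positions 4–32: 29 bp.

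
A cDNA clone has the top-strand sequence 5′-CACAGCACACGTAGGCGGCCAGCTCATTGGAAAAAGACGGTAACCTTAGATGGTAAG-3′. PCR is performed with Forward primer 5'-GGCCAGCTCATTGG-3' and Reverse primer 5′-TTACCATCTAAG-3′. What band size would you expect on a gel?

40 bp

Scanning the template, GGCCAGCTCATTGG occurs at positions 17–30; this primer anneals to the bottom strand there with its 3' end pointing downstream.
The reverse primer's reverse complement is CTTAGATGGTAA, which matches the template at positions 45–56.
Amplicon spans positions 17–56: 40 bp.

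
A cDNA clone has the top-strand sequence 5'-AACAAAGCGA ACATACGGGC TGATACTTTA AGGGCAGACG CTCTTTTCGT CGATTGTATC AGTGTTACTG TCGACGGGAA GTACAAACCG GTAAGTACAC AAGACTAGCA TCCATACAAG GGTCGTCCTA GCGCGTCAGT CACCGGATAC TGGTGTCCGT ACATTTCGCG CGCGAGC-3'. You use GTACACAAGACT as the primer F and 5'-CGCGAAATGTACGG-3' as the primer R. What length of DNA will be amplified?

Scanning the template, GTACACAAGACT occurs at positions 95–106; this primer anneals to the bottom strand there with its 3' end pointing downstream.
Reverse complement of the reverse primer: CCGTACATTTCGCG. This occurs on the top strand at positions 157–170.
Amplicon spans positions 95–170: 76 bp.

76 bp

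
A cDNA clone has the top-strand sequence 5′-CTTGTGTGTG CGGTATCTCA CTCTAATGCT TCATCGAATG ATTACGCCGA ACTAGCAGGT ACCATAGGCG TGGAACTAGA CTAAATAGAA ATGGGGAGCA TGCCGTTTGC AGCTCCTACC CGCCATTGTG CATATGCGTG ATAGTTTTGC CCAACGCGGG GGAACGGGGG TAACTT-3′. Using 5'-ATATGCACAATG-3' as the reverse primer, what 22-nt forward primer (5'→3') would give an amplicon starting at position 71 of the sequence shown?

The reverse primer's reverse complement CATTGTGCATAT matches the template at positions 124–135; the product starts at position 71.
The forward primer is identical to the top strand over positions 71–92: TGGAACTAGACTAAATAGAAAT.

5'-TGGAACTAGACTAAATAGAAAT-3'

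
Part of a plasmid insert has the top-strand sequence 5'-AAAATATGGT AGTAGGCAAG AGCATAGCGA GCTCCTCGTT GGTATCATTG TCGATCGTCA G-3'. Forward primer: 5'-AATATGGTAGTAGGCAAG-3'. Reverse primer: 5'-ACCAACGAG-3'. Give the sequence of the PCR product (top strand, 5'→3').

5'-AATATGGTAGTAGGCAAGAGCATAGCGAGCTCCTCGTTGGT-3'

Scanning the template, AATATGGTAGTAGGCAAG occurs at positions 3–20; this primer anneals to the bottom strand there with its 3' end pointing downstream.
The reverse primer's reverse complement is CTCGTTGGT, which matches the template at positions 35–43.
The product is the template from position 3 through 43 (41 bp).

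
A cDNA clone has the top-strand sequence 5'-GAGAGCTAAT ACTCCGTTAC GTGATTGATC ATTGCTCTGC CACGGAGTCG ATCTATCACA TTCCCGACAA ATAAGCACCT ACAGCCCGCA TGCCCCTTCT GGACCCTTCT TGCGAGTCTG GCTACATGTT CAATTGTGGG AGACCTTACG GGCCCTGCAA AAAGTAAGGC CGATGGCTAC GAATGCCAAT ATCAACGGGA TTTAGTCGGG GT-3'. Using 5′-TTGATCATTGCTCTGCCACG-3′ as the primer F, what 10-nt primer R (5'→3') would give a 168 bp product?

The forward primer binds at positions 25–44, so a 168 bp product ends at position 25 + 168 − 1 = 192.
The reverse primer anneals to the top strand over positions 183–192, i.e. to ATGCCAATAT.
Its sequence written 5'→3' is the reverse complement: ATATTGGCAT.

5'-ATATTGGCAT-3'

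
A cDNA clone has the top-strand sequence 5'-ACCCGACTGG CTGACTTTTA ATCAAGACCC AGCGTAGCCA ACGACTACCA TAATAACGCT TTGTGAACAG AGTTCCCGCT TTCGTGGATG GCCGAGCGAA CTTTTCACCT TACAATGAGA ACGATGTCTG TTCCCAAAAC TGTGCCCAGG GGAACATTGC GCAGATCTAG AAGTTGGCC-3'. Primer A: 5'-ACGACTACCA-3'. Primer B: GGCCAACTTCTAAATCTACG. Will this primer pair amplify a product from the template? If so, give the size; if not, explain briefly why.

No product — primer B has no binding site in the template.

Primer B (GGCCAACTTCTAAATCTACG) does not match the top strand, and its reverse complement CGTAGATTTAGAAGTTGGCC does not match either.
With no annealing site for primer B, no amplification occurs.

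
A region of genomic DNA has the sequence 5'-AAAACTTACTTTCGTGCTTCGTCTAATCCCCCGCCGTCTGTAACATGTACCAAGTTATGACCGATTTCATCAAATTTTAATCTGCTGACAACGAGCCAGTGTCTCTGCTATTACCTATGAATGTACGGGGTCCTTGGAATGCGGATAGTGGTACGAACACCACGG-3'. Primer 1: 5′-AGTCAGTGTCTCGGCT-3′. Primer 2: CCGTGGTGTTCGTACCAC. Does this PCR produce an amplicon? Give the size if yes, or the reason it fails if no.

Primer 1 (AGTCAGTGTCTCGGCT) does not match the top strand, and its reverse complement AGCCGAGACACTGACT does not match either.
With no annealing site for primer 1, no amplification occurs.

No product — primer 1 has no binding site in the template.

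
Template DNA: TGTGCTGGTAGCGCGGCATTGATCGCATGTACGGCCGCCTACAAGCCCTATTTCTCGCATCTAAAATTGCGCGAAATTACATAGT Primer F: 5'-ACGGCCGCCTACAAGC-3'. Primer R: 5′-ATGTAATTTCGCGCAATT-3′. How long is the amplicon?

Scanning the template, ACGGCCGCCTACAAGC occurs at positions 31–46; this primer anneals to the bottom strand there with its 3' end pointing downstream.
Taking the reverse complement of ATGTAATTTCGCGCAATT gives AATTGCGCGAAATTACAT, found at positions 65–82 on the template; the primer anneals here to the top strand with its 3' end pointing upstream.
Product length = (reverse-primer end) − (forward-primer start) + 1 = 82 − 31 + 1 = 52 bp.

52 bp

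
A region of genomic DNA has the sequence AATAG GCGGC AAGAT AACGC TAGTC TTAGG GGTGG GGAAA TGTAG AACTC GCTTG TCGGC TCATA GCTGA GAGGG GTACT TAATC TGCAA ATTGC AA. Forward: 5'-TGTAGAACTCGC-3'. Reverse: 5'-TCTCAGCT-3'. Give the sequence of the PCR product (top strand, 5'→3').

5'-TGTAGAACTCGCTTGTCGGCTCATAGCTGAGA-3'

The forward primer matches the template at positions 41–52.
The reverse primer's reverse complement is AGCTGAGA, which matches the template at positions 65–72.
The product is the template from position 41 through 72 (32 bp).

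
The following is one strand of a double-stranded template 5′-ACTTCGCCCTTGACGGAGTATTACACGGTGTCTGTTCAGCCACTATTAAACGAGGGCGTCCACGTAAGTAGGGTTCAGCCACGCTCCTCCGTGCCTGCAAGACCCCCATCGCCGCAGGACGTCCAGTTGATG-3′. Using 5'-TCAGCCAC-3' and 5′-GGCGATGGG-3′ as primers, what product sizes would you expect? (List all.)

The forward primer TCAGCCAC matches the top strand at positions 36–43, 75–82.
The reverse primer's reverse complement is CCCATCGCC, matching at positions 105–113.
Each forward site pairs with the reverse site to give a product ending at position 113: sizes 78, 39 bp.

78 bp, 39 bp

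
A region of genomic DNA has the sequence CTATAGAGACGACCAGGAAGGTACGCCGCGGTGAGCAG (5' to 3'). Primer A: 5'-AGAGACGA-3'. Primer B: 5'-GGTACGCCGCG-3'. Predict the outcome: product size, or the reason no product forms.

Primer A (AGAGACGA) matches the top strand at positions 5–12 (3' end points downstream).
Primer B (GGTACGCCGCG) also matches the top strand directly, at positions 20–30 — its reverse complement CGCGGCGTACC is not present.
Both primers anneal to the bottom strand with 3' ends pointing the same way, so neither can prime synthesis back toward the other.

No product — both primers anneal to the same strand and extend in the same direction.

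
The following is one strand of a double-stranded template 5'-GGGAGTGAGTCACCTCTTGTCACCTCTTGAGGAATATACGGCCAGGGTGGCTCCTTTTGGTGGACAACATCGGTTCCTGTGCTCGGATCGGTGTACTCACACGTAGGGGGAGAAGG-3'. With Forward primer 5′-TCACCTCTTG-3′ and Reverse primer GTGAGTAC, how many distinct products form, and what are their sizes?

The forward primer TCACCTCTTG matches the top strand at positions 10–19, 20–29.
The reverse primer's reverse complement is GTACTCAC, matching at positions 93–100.
Each forward site pairs with the reverse site to give a product ending at position 100: sizes 91, 81 bp.

Two products: 91 bp, 81 bp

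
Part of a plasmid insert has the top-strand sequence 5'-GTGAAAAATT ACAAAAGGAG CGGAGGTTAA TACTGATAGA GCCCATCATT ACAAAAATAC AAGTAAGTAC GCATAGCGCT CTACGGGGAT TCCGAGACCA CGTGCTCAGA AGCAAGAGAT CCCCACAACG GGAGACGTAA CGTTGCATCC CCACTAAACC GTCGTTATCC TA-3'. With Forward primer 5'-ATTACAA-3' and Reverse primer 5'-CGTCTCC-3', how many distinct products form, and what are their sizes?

Two products: 130 bp, 90 bp

The forward primer ATTACAA matches the top strand at positions 8–14, 48–54.
The reverse primer's reverse complement is GGAGACG, matching at positions 131–137.
Each forward site pairs with the reverse site to give a product ending at position 137: sizes 130, 90 bp.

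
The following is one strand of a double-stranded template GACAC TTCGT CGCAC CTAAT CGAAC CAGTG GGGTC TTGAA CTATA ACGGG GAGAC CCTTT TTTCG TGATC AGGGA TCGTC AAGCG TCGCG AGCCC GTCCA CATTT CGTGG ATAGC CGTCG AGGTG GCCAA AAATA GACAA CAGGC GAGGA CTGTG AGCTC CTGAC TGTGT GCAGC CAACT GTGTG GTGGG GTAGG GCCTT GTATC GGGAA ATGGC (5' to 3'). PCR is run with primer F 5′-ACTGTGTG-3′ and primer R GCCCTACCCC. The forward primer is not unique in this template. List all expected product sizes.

34 bp, 20 bp

The forward primer ACTGTGTG matches the top strand at positions 164–171, 178–185.
The reverse primer's reverse complement is GGGGTAGGGC, matching at positions 188–197.
Each forward site pairs with the reverse site to give a product ending at position 197: sizes 34, 20 bp.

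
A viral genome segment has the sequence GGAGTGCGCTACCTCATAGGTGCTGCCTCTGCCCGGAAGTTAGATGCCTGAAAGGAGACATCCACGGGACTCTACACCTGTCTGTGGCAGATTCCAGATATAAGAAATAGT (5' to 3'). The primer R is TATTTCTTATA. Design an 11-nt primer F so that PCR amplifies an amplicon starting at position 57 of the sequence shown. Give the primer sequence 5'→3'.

5'-GACATCCACGG-3'

The reverse primer's reverse complement TATAAGAAATA matches the template at positions 99–109; the product starts at position 57.
The forward primer is identical to the top strand over positions 57–67: GACATCCACGG.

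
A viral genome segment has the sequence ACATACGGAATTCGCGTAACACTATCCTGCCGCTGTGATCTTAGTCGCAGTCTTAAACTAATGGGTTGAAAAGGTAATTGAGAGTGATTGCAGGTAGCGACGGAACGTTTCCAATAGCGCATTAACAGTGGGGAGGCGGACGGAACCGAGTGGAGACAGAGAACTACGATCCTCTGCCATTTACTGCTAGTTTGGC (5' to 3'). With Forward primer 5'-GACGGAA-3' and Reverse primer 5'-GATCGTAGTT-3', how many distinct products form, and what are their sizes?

The forward primer GACGGAA matches the top strand at positions 99–105, 139–145.
The reverse primer's reverse complement is AACTACGATC, matching at positions 162–171.
Each forward site pairs with the reverse site to give a product ending at position 171: sizes 73, 33 bp.

Two products: 73 bp, 33 bp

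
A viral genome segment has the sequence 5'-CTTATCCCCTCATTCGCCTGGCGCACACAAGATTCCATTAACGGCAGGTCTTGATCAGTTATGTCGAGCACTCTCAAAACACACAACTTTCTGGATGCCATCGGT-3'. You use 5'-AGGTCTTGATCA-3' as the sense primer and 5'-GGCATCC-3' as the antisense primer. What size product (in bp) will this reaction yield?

54 bp

Scanning the template, AGGTCTTGATCA occurs at positions 46–57; this primer anneals to the bottom strand there with its 3' end pointing downstream.
The reverse primer's reverse complement is GGATGCC, which matches the template at positions 93–99.
Amplicon spans positions 46–99: 54 bp.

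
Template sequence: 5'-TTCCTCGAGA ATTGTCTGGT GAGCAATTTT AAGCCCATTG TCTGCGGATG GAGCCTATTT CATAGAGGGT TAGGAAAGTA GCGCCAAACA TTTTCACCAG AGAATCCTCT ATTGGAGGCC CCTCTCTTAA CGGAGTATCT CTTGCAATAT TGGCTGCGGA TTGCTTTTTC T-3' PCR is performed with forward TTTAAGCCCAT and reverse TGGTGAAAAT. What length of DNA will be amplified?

The forward primer matches the template at positions 28–38.
The reverse primer's reverse complement is ATTTTCACCA, which matches the template at positions 90–99.
Amplicon spans positions 28–99: 72 bp.

72 bp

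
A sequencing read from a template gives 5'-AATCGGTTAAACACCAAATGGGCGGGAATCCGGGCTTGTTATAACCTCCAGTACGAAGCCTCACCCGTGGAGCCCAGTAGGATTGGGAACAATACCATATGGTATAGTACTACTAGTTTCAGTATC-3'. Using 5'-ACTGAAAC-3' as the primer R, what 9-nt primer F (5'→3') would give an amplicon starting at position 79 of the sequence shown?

5'-AGGATTGGG-3'

The reverse primer's reverse complement GTTTCAGT matches the template at positions 116–123; the product starts at position 79.
The forward primer is identical to the top strand over positions 79–87: AGGATTGGG.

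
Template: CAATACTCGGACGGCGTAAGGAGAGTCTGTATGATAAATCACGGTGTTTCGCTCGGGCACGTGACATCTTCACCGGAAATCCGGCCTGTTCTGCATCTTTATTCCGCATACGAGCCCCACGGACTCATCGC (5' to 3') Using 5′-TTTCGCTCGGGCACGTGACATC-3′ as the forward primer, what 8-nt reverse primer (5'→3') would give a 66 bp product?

The forward primer binds at positions 47–68, so a 66 bp product ends at position 47 + 66 − 1 = 112.
The reverse primer anneals to the top strand over positions 105–112, i.e. to CGCATACG.
Its sequence written 5'→3' is the reverse complement: CGTATGCG.

5'-CGTATGCG-3'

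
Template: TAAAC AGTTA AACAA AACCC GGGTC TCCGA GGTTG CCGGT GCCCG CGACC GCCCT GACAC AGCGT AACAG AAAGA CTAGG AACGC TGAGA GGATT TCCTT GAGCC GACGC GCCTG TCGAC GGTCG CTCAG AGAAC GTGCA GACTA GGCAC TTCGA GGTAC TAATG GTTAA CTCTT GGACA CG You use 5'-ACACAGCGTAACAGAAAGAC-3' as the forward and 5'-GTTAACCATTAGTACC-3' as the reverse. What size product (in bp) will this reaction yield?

Forward primer ACACAGCGTAACAGAAAGAC is found on the top strand at positions 57–76.
Reverse complement of the reverse primer: GGTACTAATGGTTAAC. This occurs on the top strand at positions 156–171.
Amplicon spans positions 57–171: 115 bp.

115 bp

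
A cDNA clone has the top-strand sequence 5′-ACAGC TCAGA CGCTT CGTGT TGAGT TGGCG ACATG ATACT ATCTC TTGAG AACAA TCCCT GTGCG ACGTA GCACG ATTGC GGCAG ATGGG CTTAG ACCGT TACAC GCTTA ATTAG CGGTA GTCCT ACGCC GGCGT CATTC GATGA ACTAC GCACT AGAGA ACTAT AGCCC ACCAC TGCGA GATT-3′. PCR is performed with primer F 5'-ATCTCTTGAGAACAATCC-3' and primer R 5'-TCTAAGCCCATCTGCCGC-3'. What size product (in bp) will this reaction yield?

Scanning the template, ATCTCTTGAGAACAATCC occurs at positions 41–58; this primer anneals to the bottom strand there with its 3' end pointing downstream.
Taking the reverse complement of TCTAAGCCCATCTGCCGC gives GCGGCAGATGGGCTTAGA, found at positions 79–96 on the template; the primer anneals here to the top strand with its 3' end pointing upstream.
Product length = (reverse-primer end) − (forward-primer start) + 1 = 96 − 41 + 1 = 56 bp.

56 bp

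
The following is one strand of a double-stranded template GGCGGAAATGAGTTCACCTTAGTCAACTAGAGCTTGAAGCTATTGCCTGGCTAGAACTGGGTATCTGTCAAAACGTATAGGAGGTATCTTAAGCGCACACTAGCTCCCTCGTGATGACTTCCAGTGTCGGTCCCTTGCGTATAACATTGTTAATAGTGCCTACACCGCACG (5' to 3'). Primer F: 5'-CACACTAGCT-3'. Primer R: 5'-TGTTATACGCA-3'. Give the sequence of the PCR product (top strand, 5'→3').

5'-CACACTAGCTCCCTCGTGATGACTTCCAGTGTCGGTCCCTTGCGTATAACA-3'

The forward primer matches the template at positions 96–105.
Reverse complement of the reverse primer: TGCGTATAACA. This occurs on the top strand at positions 136–146.
The product is the template from position 96 through 146 (51 bp).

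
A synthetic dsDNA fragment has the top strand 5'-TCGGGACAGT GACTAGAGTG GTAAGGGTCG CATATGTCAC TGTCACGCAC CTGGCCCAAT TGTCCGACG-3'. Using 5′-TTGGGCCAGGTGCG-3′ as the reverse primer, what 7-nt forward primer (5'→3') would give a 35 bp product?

5'-GGGTCGC-3'

The reverse primer's reverse complement CGCACCTGGCCCAA matches the template at positions 46–59, so the product ends at position 59.
A 35 bp product then starts at position 59 − 35 + 1 = 25.
The forward primer is identical to the top strand there: GGGTCGC.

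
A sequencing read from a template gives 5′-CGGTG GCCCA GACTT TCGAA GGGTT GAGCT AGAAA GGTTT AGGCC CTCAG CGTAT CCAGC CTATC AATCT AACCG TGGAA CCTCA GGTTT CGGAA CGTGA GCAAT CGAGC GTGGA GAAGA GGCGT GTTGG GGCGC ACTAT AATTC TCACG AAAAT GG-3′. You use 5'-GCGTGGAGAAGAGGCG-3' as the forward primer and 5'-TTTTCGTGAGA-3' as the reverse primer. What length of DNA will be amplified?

The forward primer matches the template at positions 109–124.
Reverse complement of the reverse primer: TCTCACGAAAA. This occurs on the top strand at positions 144–154.
The product runs from position 109 to position 154, so its length is 154 − 109 + 1 = 46 bp.

46 bp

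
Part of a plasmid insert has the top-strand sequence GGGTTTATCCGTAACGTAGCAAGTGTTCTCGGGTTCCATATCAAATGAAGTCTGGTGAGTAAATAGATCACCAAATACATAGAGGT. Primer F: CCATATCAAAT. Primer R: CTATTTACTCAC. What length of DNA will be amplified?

The forward primer matches the template at positions 36–46.
Taking the reverse complement of CTATTTACTCAC gives GTGAGTAAATAG, found at positions 55–66 on the template; the primer anneals here to the top strand with its 3' end pointing upstream.
The product runs from position 36 to position 66, so its length is 66 − 36 + 1 = 31 bp.

31 bp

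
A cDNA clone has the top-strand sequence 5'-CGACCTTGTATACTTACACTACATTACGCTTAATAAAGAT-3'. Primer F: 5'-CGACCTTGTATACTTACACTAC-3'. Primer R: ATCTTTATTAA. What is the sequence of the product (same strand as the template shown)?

5'-CGACCTTGTATACTTACACTACATTACGCTTAATAAAGAT-3'

Forward primer CGACCTTGTATACTTACACTAC is found on the top strand at positions 1–22.
The reverse primer's reverse complement is TTAATAAAGAT, which matches the template at positions 30–40.
The product is the template from position 1 through 40 (40 bp).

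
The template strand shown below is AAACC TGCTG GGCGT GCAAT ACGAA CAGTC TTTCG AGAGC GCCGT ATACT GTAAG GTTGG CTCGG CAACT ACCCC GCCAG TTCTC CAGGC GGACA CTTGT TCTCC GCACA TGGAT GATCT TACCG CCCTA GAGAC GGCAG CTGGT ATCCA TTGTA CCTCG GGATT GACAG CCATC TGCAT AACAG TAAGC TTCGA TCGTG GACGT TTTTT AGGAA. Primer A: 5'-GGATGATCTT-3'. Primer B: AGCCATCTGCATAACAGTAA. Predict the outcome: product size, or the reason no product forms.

No product — both primers anneal to the same strand and extend in the same direction.

Primer A (GGATGATCTT) matches the top strand at positions 112–121 (3' end points downstream).
Primer B (AGCCATCTGCATAACAGTAA) also matches the top strand directly, at positions 169–188 — its reverse complement TTACTGTTATGCAGATGGCT is not present.
Both primers anneal to the bottom strand with 3' ends pointing the same way, so neither can prime synthesis back toward the other.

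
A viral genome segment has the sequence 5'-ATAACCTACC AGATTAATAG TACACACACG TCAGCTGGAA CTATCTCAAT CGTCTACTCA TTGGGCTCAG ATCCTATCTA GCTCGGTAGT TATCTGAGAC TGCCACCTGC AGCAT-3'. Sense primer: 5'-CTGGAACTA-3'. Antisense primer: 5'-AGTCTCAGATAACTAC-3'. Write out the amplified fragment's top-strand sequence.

5'-CTGGAACTATCTCAATCGTCTACTCATTGGGCTCAGATCCTATCTAGCTCGGTAGTTATCTGAGACT-3'

Scanning the template, CTGGAACTA occurs at positions 35–43; this primer anneals to the bottom strand there with its 3' end pointing downstream.
The reverse primer's reverse complement is GTAGTTATCTGAGACT, which matches the template at positions 86–101.
The product is the template from position 35 through 101 (67 bp).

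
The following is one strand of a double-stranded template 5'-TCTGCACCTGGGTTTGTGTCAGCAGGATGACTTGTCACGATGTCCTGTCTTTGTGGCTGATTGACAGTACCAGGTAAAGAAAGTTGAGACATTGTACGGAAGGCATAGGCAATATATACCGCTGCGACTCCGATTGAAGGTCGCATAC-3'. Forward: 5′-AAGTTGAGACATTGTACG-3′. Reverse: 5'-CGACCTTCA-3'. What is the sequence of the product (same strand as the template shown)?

The forward primer matches the template at positions 81–98.
The reverse primer's reverse complement is TGAAGGTCG, which matches the template at positions 135–143.
The product is the template from position 81 through 143 (63 bp).

5'-AAGTTGAGACATTGTACGGAAGGCATAGGCAATATATACCGCTGCGACTCCGATTGAAGGTCG-3'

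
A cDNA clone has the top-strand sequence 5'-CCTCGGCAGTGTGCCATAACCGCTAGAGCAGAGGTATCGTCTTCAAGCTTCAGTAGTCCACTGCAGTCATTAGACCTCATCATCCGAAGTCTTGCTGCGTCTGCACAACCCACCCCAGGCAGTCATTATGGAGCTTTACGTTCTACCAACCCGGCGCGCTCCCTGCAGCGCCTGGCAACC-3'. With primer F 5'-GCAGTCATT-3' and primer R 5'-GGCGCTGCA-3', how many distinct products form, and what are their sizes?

The forward primer GCAGTCATT matches the top strand at positions 63–71, 119–127.
The reverse primer's reverse complement is TGCAGCGCC, matching at positions 164–172.
Each forward site pairs with the reverse site to give a product ending at position 172: sizes 110, 54 bp.

Two products: 110 bp, 54 bp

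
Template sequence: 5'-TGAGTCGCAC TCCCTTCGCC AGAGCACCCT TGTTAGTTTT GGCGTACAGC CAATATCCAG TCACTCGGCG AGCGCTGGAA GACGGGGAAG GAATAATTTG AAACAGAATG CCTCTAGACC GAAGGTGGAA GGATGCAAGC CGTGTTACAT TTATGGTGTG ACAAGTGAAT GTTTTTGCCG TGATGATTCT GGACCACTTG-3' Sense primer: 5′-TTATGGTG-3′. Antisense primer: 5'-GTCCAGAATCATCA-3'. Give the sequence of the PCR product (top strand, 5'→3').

5'-TTATGGTGTGACAAGTGAATGTTTTTGCCGTGATGATTCTGGAC-3'

The forward primer matches the template at positions 151–158.
Taking the reverse complement of GTCCAGAATCATCA gives TGATGATTCTGGAC, found at positions 181–194 on the template; the primer anneals here to the top strand with its 3' end pointing upstream.
The product is the template from position 151 through 194 (44 bp).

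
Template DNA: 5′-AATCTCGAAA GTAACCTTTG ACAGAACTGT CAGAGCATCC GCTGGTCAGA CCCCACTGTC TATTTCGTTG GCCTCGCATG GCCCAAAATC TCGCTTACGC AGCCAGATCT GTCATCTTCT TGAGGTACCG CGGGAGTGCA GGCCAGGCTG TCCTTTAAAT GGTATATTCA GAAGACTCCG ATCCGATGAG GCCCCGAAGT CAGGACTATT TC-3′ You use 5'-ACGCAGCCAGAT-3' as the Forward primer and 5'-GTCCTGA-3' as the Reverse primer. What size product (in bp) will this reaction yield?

110 bp

Scanning the template, ACGCAGCCAGAT occurs at positions 97–108; this primer anneals to the bottom strand there with its 3' end pointing downstream.
The reverse primer's reverse complement is TCAGGAC, which matches the template at positions 200–206.
The product runs from position 97 to position 206, so its length is 206 − 97 + 1 = 110 bp.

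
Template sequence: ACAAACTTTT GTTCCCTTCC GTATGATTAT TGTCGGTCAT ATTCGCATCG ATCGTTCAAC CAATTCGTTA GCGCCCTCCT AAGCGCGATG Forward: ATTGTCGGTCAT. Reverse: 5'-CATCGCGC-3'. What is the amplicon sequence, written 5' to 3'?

Scanning the template, ATTGTCGGTCAT occurs at positions 29–40; this primer anneals to the bottom strand there with its 3' end pointing downstream.
Taking the reverse complement of CATCGCGC gives GCGCGATG, found at positions 83–90 on the template; the primer anneals here to the top strand with its 3' end pointing upstream.
The product is the template from position 29 through 90 (62 bp).

5'-ATTGTCGGTCATATTCGCATCGATCGTTCAACCAATTCGTTAGCGCCCTCCTAAGCGCGATG-3'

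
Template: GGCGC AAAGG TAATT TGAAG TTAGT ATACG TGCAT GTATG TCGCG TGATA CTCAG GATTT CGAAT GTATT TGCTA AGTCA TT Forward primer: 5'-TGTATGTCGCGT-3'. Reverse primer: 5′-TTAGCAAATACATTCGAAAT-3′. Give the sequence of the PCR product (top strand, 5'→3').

5'-TGTATGTCGCGTGATACTCAGGATTTCGAATGTATTTGCTAA-3'

Forward primer TGTATGTCGCGT is found on the top strand at positions 35–46.
Reverse complement of the reverse primer: ATTTCGAATGTATTTGCTAA. This occurs on the top strand at positions 57–76.
The product is the template from position 35 through 76 (42 bp).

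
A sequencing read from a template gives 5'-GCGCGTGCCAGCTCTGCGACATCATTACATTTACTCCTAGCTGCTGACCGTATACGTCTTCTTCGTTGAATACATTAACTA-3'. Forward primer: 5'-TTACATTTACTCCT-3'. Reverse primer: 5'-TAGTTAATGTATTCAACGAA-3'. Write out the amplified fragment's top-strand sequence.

Forward primer TTACATTTACTCCT is found on the top strand at positions 25–38.
Taking the reverse complement of TAGTTAATGTATTCAACGAA gives TTCGTTGAATACATTAACTA, found at positions 62–81 on the template; the primer anneals here to the top strand with its 3' end pointing upstream.
The product is the template from position 25 through 81 (57 bp).

5'-TTACATTTACTCCTAGCTGCTGACCGTATACGTCTTCTTCGTTGAATACATTAACTA-3'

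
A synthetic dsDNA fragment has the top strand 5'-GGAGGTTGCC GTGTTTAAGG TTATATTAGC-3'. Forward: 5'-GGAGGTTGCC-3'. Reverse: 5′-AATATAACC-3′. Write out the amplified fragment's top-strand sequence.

5'-GGAGGTTGCCGTGTTTAAGGTTATATT-3'

Scanning the template, GGAGGTTGCC occurs at positions 1–10; this primer anneals to the bottom strand there with its 3' end pointing downstream.
Reverse complement of the reverse primer: GGTTATATT. This occurs on the top strand at positions 19–27.
The product is the template from position 1 through 27 (27 bp).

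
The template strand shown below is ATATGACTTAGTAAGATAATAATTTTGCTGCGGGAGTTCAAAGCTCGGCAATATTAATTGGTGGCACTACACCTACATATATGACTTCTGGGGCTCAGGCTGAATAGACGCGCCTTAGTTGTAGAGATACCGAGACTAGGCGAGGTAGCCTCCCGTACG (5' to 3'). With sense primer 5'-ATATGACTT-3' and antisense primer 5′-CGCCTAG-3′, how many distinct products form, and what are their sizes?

The forward primer ATATGACTT matches the top strand at positions 1–9, 79–87.
The reverse primer's reverse complement is CTAGGCG, matching at positions 136–142.
Each forward site pairs with the reverse site to give a product ending at position 142: sizes 142, 64 bp.

Two products: 142 bp, 64 bp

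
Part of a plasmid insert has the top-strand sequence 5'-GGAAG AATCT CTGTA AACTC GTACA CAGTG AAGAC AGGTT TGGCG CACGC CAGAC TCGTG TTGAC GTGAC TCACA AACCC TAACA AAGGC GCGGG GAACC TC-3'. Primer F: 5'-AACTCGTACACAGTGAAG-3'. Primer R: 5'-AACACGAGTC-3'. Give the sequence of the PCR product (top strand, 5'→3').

5'-AACTCGTACACAGTGAAGACAGGTTTGGCGCACGCCAGACTCGTGTT-3'

Forward primer AACTCGTACACAGTGAAG is found on the top strand at positions 16–33.
Taking the reverse complement of AACACGAGTC gives GACTCGTGTT, found at positions 53–62 on the template; the primer anneals here to the top strand with its 3' end pointing upstream.
The product is the template from position 16 through 62 (47 bp).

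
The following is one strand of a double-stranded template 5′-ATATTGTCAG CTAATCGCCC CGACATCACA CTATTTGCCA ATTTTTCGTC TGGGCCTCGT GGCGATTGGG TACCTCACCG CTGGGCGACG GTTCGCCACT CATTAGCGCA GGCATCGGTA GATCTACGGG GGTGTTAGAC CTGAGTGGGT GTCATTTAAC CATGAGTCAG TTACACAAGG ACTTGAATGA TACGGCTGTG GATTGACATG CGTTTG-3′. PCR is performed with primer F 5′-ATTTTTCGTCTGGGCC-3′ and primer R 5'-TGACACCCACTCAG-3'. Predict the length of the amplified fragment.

The forward primer matches the template at positions 41–56.
Taking the reverse complement of TGACACCCACTCAG gives CTGAGTGGGTGTCA, found at positions 141–154 on the template; the primer anneals here to the top strand with its 3' end pointing upstream.
The product runs from position 41 to position 154, so its length is 154 − 41 + 1 = 114 bp.

114 bp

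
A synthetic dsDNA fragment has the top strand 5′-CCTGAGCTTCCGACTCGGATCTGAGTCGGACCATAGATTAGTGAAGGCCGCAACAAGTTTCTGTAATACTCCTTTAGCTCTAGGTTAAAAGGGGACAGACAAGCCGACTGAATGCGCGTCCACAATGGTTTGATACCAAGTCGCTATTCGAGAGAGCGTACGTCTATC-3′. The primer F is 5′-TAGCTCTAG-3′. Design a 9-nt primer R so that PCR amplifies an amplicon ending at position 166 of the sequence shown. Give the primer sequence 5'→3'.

5'-TAGACGTAC-3'

The forward primer binds at positions 75–83; the product's 3' end on the top strand is position 166.
The reverse primer anneals to the top strand over positions 158–166, i.e. to GTACGTCTA.
Its sequence written 5'→3' is the reverse complement: TAGACGTAC.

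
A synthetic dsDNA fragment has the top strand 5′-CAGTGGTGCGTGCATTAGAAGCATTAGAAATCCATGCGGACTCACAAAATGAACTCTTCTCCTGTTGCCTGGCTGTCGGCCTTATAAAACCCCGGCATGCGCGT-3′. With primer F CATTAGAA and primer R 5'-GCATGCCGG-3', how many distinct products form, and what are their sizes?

The forward primer CATTAGAA matches the top strand at positions 13–20, 22–29.
The reverse primer's reverse complement is CCGGCATGC, matching at positions 92–100.
Each forward site pairs with the reverse site to give a product ending at position 100: sizes 88, 79 bp.

Two products: 88 bp, 79 bp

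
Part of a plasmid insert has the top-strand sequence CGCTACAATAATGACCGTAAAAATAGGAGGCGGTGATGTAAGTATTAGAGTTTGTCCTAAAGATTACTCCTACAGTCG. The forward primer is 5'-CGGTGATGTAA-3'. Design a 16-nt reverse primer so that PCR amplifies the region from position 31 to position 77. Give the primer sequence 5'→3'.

The product's 3' end on the top strand is position 77.
The reverse primer anneals to the top strand over positions 62–77, i.e. to GATTACTCCTACAGTC.
Its sequence written 5'→3' is the reverse complement: GACTGTAGGAGTAATC.

5'-GACTGTAGGAGTAATC-3'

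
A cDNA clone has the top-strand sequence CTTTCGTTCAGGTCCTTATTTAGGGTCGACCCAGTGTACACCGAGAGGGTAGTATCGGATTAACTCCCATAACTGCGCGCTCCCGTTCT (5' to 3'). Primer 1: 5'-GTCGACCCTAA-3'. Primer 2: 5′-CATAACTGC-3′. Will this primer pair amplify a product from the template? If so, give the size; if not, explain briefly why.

No product — the primers' 3' ends point away from each other.

Primer 1 (GTCGACCCTAA) has reverse complement TTAGGGTCGAC, which matches the top strand at positions 20–30; primer 1 anneals to the top strand there with its 3' end pointing upstream toward position 20.
Primer 2 (CATAACTGC) matches the top strand directly at positions 68–76; it anneals to the bottom strand with its 3' end pointing downstream toward position 76.
The 3' ends diverge (primer 1 extends toward position 1, primer 2 toward position 89), so the primers never converge on a shared product.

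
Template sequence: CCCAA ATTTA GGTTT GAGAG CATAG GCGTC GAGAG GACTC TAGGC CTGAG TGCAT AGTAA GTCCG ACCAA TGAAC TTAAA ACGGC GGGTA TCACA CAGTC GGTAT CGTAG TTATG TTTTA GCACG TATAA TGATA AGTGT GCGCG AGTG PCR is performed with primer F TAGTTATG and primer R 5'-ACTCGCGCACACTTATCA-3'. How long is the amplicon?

Forward primer TAGTTATG is found on the top strand at positions 108–115.
The reverse primer's reverse complement is TGATAAGTGTGCGCGAGT, which matches the template at positions 131–148.
The product runs from position 108 to position 148, so its length is 148 − 108 + 1 = 41 bp.

41 bp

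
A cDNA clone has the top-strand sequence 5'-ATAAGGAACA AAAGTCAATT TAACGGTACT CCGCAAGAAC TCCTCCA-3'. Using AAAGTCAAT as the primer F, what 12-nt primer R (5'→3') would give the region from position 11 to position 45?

5'-GAGGAGTTCTTG-3'

The product's 3' end on the top strand is position 45.
The reverse primer anneals to the top strand over positions 34–45, i.e. to CAAGAACTCCTC.
Its sequence written 5'→3' is the reverse complement: GAGGAGTTCTTG.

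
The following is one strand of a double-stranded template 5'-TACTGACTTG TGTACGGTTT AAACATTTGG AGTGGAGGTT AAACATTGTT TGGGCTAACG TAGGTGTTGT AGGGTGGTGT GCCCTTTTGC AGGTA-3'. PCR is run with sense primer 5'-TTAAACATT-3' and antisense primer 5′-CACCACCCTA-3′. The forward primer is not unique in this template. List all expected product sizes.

61 bp, 41 bp

The forward primer TTAAACATT matches the top strand at positions 19–27, 39–47.
The reverse primer's reverse complement is TAGGGTGGTG, matching at positions 70–79.
Each forward site pairs with the reverse site to give a product ending at position 79: sizes 61, 41 bp.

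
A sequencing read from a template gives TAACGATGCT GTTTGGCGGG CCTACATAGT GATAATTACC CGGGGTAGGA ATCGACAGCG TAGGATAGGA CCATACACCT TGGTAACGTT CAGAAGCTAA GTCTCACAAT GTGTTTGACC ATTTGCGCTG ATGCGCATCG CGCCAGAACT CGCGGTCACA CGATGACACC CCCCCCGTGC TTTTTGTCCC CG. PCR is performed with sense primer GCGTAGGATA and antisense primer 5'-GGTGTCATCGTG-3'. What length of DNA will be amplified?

Scanning the template, GCGTAGGATA occurs at positions 58–67; this primer anneals to the bottom strand there with its 3' end pointing downstream.
Taking the reverse complement of GGTGTCATCGTG gives CACGATGACACC, found at positions 159–170 on the template; the primer anneals here to the top strand with its 3' end pointing upstream.
The product runs from position 58 to position 170, so its length is 170 − 58 + 1 = 113 bp.

113 bp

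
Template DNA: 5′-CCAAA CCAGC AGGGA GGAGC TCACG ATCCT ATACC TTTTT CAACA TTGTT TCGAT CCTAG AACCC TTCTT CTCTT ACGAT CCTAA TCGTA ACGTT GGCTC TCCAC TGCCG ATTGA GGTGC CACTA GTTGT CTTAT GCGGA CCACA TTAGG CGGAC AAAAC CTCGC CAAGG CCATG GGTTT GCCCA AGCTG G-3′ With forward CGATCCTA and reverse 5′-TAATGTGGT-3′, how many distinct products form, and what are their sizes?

The forward primer CGATCCTA matches the top strand at positions 24–31, 52–59, 77–84.
The reverse primer's reverse complement is ACCACATTA, matching at positions 140–148.
Each forward site pairs with the reverse site to give a product ending at position 148: sizes 125, 97, 72 bp.

Three products: 125 bp, 97 bp, 72 bp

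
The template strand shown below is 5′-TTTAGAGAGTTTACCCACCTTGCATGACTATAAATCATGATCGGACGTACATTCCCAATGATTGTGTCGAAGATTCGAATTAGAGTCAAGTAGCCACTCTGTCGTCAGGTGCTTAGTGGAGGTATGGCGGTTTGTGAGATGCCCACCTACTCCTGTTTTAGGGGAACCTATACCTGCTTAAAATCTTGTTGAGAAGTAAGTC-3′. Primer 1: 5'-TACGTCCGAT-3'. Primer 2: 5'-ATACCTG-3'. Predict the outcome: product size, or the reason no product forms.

No product — the primers' 3' ends point away from each other.

Primer 1 (TACGTCCGAT) has reverse complement ATCGGACGTA, which matches the top strand at positions 40–49; primer 1 anneals to the top strand there with its 3' end pointing upstream toward position 40.
Primer 2 (ATACCTG) matches the top strand directly at positions 170–176; it anneals to the bottom strand with its 3' end pointing downstream toward position 176.
The 3' ends diverge (primer 1 extends toward position 1, primer 2 toward position 202), so the primers never converge on a shared product.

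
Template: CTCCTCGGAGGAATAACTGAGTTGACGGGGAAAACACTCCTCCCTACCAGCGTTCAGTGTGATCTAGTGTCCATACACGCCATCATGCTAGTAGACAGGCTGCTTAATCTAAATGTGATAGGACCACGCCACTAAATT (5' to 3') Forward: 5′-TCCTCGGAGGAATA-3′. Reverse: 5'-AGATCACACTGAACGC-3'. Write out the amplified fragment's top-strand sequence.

Forward primer TCCTCGGAGGAATA is found on the top strand at positions 2–15.
Reverse complement of the reverse primer: GCGTTCAGTGTGATCT. This occurs on the top strand at positions 50–65.
The product is the template from position 2 through 65 (64 bp).

5'-TCCTCGGAGGAATAACTGAGTTGACGGGGAAAACACTCCTCCCTACCAGCGTTCAGTGTGATCT-3'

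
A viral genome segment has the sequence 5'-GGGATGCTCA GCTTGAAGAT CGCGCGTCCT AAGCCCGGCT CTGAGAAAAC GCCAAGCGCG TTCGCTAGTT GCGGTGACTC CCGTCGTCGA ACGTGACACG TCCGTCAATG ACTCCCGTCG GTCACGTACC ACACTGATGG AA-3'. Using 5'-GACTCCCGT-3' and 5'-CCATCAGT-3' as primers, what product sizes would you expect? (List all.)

65 bp, 31 bp

The forward primer GACTCCCGT matches the top strand at positions 76–84, 110–118.
The reverse primer's reverse complement is ACTGATGG, matching at positions 133–140.
Each forward site pairs with the reverse site to give a product ending at position 140: sizes 65, 31 bp.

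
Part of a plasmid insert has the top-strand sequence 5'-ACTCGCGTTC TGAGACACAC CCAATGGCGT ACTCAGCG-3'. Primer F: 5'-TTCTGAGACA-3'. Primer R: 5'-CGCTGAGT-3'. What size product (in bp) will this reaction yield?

31 bp

The forward primer matches the template at positions 8–17.
The reverse primer's reverse complement is ACTCAGCG, which matches the template at positions 31–38.
The product runs from position 8 to position 38, so its length is 38 − 8 + 1 = 31 bp.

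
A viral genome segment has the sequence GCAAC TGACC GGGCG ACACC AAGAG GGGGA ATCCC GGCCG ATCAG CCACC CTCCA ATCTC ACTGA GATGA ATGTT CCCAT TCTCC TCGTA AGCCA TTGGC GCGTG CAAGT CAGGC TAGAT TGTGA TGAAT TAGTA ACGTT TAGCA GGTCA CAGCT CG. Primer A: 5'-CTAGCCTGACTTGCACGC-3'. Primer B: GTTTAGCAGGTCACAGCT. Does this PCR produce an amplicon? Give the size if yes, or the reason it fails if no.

No product — the primers' 3' ends point away from each other.

Primer A (CTAGCCTGACTTGCACGC) has reverse complement GCGTGCAAGTCAGGCTAG, which matches the top strand at positions 101–118; primer A anneals to the top strand there with its 3' end pointing upstream toward position 101.
Primer B (GTTTAGCAGGTCACAGCT) matches the top strand directly at positions 138–155; it anneals to the bottom strand with its 3' end pointing downstream toward position 155.
The 3' ends diverge (primer A extends toward position 1, primer B toward position 157), so the primers never converge on a shared product.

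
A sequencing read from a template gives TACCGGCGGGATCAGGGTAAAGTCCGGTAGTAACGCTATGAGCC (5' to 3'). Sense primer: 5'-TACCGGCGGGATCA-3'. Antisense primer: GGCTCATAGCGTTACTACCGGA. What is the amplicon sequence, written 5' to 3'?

Forward primer TACCGGCGGGATCA is found on the top strand at positions 1–14.
Reverse complement of the reverse primer: TCCGGTAGTAACGCTATGAGCC. This occurs on the top strand at positions 23–44.
The product is the template from position 1 through 44 (44 bp).

5'-TACCGGCGGGATCAGGGTAAAGTCCGGTAGTAACGCTATGAGCC-3'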